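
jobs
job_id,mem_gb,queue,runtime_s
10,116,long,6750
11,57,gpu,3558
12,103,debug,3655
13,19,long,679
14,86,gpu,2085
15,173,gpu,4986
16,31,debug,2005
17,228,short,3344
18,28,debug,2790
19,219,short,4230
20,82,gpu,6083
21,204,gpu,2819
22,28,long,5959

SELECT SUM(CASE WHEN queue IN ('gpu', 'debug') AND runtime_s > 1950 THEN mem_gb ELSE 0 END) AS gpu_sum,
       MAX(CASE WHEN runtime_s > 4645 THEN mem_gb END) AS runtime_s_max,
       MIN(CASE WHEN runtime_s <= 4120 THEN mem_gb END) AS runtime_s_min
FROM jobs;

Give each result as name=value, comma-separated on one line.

gpu_sum=764, runtime_s_max=173, runtime_s_min=19

[gpu_sum: queue IN ('gpu', 'debug') AND runtime_s > 1950]
job_id=10: ✗
job_id=11: ✓ → 57
job_id=12: ✓ → 103
job_id=13: ✗
job_id=14: ✓ → 86
job_id=15: ✓ → 173
job_id=16: ✓ → 31
job_id=17: ✗
job_id=18: ✓ → 28
job_id=19: ✗
job_id=20: ✓ → 82
job_id=21: ✓ → 204
job_id=22: ✗
gpu_sum = 57 + 103 + 86 + 173 + 31 + 28 + 82 + 204 = 764
—
[runtime_s_max: runtime_s > 4645]
job_id=10: ✓ → 116
job_id=11: ✗
job_id=12: ✗
job_id=13: ✗
job_id=14: ✗
job_id=15: ✓ → 173
job_id=16: ✗
job_id=17: ✗
job_id=18: ✗
job_id=19: ✗
job_id=20: ✓ → 82
job_id=21: ✗
job_id=22: ✓ → 28
runtime_s_max = MAX(116, 173, 82, 28) = 173
—
[runtime_s_min: runtime_s <= 4120]
job_id=10: ✗
job_id=11: ✓ → 57
job_id=12: ✓ → 103
job_id=13: ✓ → 19
job_id=14: ✓ → 86
job_id=15: ✗
job_id=16: ✓ → 31
job_id=17: ✓ → 228
job_id=18: ✓ → 28
job_id=19: ✗
job_id=20: ✗
job_id=21: ✓ → 204
job_id=22: ✗
runtime_s_min = MIN(57, 103, 19, 86, 31, 228, 28, 204) = 19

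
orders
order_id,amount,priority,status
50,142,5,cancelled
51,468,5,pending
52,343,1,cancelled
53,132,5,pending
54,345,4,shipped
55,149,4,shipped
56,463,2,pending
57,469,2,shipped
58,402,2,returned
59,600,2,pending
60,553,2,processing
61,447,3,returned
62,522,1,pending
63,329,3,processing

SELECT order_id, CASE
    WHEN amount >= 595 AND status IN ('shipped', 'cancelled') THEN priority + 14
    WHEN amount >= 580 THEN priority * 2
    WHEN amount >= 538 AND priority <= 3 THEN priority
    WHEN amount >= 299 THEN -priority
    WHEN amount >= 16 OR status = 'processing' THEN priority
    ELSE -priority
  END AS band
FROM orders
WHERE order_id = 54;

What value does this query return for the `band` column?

-4

order_id = 54: amount=345, priority=4, status=shipped.
amount >= 595 AND status IN ('shipped', 'cancelled') → false
amount >= 580 → false
amount >= 538 AND priority <= 3 → false
amount >= 299 → true → -4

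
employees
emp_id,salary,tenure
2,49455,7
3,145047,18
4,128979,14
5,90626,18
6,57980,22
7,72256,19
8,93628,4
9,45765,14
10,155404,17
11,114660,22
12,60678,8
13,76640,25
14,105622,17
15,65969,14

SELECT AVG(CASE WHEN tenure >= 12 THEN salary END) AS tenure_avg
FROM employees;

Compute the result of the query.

96268

emp_id=2: ✗
emp_id=3: ✓ → 145047
emp_id=4: ✓ → 128979
emp_id=5: ✓ → 90626
emp_id=6: ✓ → 57980
emp_id=7: ✓ → 72256
emp_id=8: ✗
emp_id=9: ✓ → 45765
emp_id=10: ✓ → 155404
emp_id=11: ✓ → 114660
emp_id=12: ✗
emp_id=13: ✓ → 76640
emp_id=14: ✓ → 105622
emp_id=15: ✓ → 65969
tenure_avg = (145047 + 128979 + 90626 + 57980 + 72256 + 45765 + 155404 + 114660 + 76640 + 105622 + 65969) / 11 = 96268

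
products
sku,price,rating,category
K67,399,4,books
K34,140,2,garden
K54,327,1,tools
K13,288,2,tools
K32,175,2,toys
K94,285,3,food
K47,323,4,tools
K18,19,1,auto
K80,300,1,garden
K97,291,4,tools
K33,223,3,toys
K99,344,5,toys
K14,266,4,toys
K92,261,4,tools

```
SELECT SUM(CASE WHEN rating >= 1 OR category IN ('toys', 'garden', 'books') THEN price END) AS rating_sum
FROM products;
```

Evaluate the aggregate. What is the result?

3641

sku=K67: ✓ → 399
sku=K34: ✓ → 140
sku=K54: ✓ → 327
sku=K13: ✓ → 288
sku=K32: ✓ → 175
sku=K94: ✓ → 285
sku=K47: ✓ → 323
sku=K18: ✓ → 19
sku=K80: ✓ → 300
sku=K97: ✓ → 291
sku=K33: ✓ → 223
sku=K99: ✓ → 344
sku=K14: ✓ → 266
sku=K92: ✓ → 261
rating_sum = 399 + 140 + 327 + 288 + 175 + 285 + 323 + 19 + 300 + 291 + 223 + 344 + 266 + 261 = 3641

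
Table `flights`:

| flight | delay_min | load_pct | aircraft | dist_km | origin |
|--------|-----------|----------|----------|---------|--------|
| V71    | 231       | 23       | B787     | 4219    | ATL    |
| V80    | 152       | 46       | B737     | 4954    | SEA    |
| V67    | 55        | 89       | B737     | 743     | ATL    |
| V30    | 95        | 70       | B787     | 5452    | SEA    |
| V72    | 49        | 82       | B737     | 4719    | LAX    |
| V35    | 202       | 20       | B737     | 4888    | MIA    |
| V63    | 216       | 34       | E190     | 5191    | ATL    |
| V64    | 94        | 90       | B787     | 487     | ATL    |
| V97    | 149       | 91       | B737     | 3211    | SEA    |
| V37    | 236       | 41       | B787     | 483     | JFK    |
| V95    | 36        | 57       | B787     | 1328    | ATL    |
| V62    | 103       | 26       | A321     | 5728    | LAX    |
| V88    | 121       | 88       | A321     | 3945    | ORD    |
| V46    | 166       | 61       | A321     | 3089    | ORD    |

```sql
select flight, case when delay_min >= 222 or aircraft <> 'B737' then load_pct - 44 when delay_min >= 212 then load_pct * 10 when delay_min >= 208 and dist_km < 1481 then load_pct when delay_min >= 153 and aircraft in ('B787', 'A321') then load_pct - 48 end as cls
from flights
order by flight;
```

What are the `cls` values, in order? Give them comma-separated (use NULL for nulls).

flight=V30: delay_min >= 222 or aircraft <> 'B737' → 26
flight=V35: (no match → NULL) → NULL
flight=V37: delay_min >= 222 or aircraft <> 'B737' → -3
flight=V46: delay_min >= 222 or aircraft <> 'B737' → 17
flight=V62: delay_min >= 222 or aircraft <> 'B737' → -18
flight=V63: delay_min >= 222 or aircraft <> 'B737' → -10
flight=V64: delay_min >= 222 or aircraft <> 'B737' → 46
flight=V67: (no match → NULL) → NULL
flight=V71: delay_min >= 222 or aircraft <> 'B737' → -21
flight=V72: (no match → NULL) → NULL
flight=V80: (no match → NULL) → NULL
flight=V88: delay_min >= 222 or aircraft <> 'B737' → 44
flight=V95: delay_min >= 222 or aircraft <> 'B737' → 13
flight=V97: (no match → NULL) → NULL

26, NULL, -3, 17, -18, -10, 46, NULL, -21, NULL, NULL, 44, 13, NULL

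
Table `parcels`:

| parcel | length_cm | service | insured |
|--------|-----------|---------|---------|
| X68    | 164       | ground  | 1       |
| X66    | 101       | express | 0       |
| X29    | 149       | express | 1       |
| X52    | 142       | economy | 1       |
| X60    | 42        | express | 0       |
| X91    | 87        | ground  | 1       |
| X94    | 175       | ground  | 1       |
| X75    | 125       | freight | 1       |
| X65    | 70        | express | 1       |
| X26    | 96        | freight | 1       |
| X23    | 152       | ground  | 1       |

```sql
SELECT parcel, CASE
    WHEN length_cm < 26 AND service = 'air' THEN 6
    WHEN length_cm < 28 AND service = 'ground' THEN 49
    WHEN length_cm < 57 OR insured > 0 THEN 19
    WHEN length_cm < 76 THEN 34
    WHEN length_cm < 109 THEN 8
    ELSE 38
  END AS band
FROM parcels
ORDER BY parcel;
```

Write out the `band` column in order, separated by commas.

19, 19, 19, 19, 19, 19, 8, 19, 19, 19, 19

parcel=X23: length_cm < 57 OR insured > 0 → 19
parcel=X26: length_cm < 57 OR insured > 0 → 19
parcel=X29: length_cm < 57 OR insured > 0 → 19
parcel=X52: length_cm < 57 OR insured > 0 → 19
parcel=X60: length_cm < 57 OR insured > 0 → 19
parcel=X65: length_cm < 57 OR insured > 0 → 19
parcel=X66: length_cm < 109 → 8
parcel=X68: length_cm < 57 OR insured > 0 → 19
parcel=X75: length_cm < 57 OR insured > 0 → 19
parcel=X91: length_cm < 57 OR insured > 0 → 19
parcel=X94: length_cm < 57 OR insured > 0 → 19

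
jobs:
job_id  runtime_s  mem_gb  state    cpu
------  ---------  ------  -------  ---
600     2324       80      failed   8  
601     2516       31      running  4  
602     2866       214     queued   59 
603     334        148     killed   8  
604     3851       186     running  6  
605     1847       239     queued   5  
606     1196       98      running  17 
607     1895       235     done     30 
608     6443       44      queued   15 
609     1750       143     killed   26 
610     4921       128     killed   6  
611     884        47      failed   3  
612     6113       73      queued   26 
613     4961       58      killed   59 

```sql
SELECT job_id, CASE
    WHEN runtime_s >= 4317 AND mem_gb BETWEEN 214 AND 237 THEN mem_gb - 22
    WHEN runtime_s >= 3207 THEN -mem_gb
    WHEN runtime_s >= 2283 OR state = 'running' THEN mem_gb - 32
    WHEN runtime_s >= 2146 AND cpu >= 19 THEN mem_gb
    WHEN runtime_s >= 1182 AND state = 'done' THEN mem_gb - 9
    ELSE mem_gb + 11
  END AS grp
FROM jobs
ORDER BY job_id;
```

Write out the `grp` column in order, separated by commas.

job_id=600: runtime_s >= 2283 OR state = 'running' → 48
job_id=601: runtime_s >= 2283 OR state = 'running' → -1
job_id=602: runtime_s >= 2283 OR state = 'running' → 182
job_id=603: ELSE → 159
job_id=604: runtime_s >= 3207 → -186
job_id=605: ELSE → 250
job_id=606: runtime_s >= 2283 OR state = 'running' → 66
job_id=607: runtime_s >= 1182 AND state = 'done' → 226
job_id=608: runtime_s >= 3207 → -44
job_id=609: ELSE → 154
job_id=610: runtime_s >= 3207 → -128
job_id=611: ELSE → 58
job_id=612: runtime_s >= 3207 → -73
job_id=613: runtime_s >= 3207 → -58

48, -1, 182, 159, -186, 250, 66, 226, -44, 154, -128, 58, -73, -58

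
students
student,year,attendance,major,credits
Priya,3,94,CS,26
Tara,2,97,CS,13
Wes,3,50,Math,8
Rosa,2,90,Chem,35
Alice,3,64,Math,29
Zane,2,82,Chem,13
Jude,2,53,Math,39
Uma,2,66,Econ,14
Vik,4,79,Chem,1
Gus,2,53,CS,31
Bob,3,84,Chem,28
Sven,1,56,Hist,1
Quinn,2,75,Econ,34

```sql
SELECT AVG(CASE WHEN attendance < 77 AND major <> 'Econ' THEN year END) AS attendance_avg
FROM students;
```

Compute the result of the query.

student=Priya: ✗
student=Tara: ✗
student=Wes: ✓ → 3
student=Rosa: ✗
student=Alice: ✓ → 3
student=Zane: ✗
student=Jude: ✓ → 2
student=Uma: ✗
student=Vik: ✗
student=Gus: ✓ → 2
student=Bob: ✗
student=Sven: ✓ → 1
student=Quinn: ✗
attendance_avg = (3 + 3 + 2 + 2 + 1) / 5 = 2.2

2.2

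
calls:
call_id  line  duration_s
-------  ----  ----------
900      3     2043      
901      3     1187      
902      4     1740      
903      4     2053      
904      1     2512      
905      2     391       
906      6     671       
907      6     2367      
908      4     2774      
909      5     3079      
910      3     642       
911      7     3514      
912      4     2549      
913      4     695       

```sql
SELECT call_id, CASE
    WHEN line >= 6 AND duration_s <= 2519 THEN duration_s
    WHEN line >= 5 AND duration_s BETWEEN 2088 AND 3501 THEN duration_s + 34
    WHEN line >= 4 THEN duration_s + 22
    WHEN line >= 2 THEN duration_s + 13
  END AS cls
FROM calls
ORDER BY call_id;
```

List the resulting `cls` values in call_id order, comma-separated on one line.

call_id=900: line >= 2 → 2056
call_id=901: line >= 2 → 1200
call_id=902: line >= 4 → 1762
call_id=903: line >= 4 → 2075
call_id=904: (no match → NULL) → NULL
call_id=905: line >= 2 → 404
call_id=906: line >= 6 AND duration_s <= 2519 → 671
call_id=907: line >= 6 AND duration_s <= 2519 → 2367
call_id=908: line >= 4 → 2796
call_id=909: line >= 5 AND duration_s BETWEEN 2088 AND 3501 → 3113
call_id=910: line >= 2 → 655
call_id=911: line >= 4 → 3536
call_id=912: line >= 4 → 2571
call_id=913: line >= 4 → 717

2056, 1200, 1762, 2075, NULL, 404, 671, 2367, 2796, 3113, 655, 3536, 2571, 717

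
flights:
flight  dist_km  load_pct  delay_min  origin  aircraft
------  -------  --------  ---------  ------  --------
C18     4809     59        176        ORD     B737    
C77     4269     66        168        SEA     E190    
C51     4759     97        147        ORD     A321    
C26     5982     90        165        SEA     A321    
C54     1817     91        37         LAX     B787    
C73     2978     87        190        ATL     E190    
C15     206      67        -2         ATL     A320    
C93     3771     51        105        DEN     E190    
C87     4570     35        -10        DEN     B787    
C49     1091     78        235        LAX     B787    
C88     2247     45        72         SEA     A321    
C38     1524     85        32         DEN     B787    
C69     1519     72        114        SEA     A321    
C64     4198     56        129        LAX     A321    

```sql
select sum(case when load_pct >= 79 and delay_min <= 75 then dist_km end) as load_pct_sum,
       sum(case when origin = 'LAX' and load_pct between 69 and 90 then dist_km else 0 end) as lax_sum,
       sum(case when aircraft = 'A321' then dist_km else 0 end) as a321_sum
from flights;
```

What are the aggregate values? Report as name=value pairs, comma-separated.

[load_pct_sum: load_pct >= 79 and delay_min <= 75]
flight=C18: ✗
flight=C77: ✗
flight=C51: ✗
flight=C26: ✗
flight=C54: ✓ → 1817
flight=C73: ✗
flight=C15: ✗
flight=C93: ✗
flight=C87: ✗
flight=C49: ✗
flight=C88: ✗
flight=C38: ✓ → 1524
flight=C69: ✗
flight=C64: ✗
load_pct_sum = 1817 + 1524 = 3341
—
[lax_sum: origin = 'LAX' and load_pct between 69 and 90]
flight=C18: ✗
flight=C77: ✗
flight=C51: ✗
flight=C26: ✗
flight=C54: ✗
flight=C73: ✗
flight=C15: ✗
flight=C93: ✗
flight=C87: ✗
flight=C49: ✓ → 1091
flight=C88: ✗
flight=C38: ✗
flight=C69: ✗
flight=C64: ✗
lax_sum = 1091
—
[a321_sum: aircraft = 'A321']
flight=C18: ✗
flight=C77: ✗
flight=C51: ✓ → 4759
flight=C26: ✓ → 5982
flight=C54: ✗
flight=C73: ✗
flight=C15: ✗
flight=C93: ✗
flight=C87: ✗
flight=C49: ✗
flight=C88: ✓ → 2247
flight=C38: ✗
flight=C69: ✓ → 1519
flight=C64: ✓ → 4198
a321_sum = 4759 + 5982 + 2247 + 1519 + 4198 = 18705

load_pct_sum=3341, lax_sum=1091, a321_sum=18705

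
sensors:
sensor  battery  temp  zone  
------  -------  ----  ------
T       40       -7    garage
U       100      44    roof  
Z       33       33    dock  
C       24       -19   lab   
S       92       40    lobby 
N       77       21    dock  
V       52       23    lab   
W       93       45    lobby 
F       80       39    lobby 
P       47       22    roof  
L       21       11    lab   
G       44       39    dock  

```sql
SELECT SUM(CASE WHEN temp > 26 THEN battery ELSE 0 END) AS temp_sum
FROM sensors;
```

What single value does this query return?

sensor=T: ✗
sensor=U: ✓ → 100
sensor=Z: ✓ → 33
sensor=C: ✗
sensor=S: ✓ → 92
sensor=N: ✗
sensor=V: ✗
sensor=W: ✓ → 93
sensor=F: ✓ → 80
sensor=P: ✗
sensor=L: ✗
sensor=G: ✓ → 44
temp_sum = 100 + 33 + 92 + 93 + 80 + 44 = 442

442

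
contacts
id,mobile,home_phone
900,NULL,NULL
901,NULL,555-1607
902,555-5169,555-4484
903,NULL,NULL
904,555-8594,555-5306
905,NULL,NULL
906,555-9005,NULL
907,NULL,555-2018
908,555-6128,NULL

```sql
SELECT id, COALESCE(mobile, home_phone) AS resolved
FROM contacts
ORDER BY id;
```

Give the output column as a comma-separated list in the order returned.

id=900: mobile=NULL, home_phone=NULL (all NULL) → NULL
id=901: mobile=NULL, home_phone=555-1607 → 555-1607
id=902: mobile=555-5169 → 555-5169
id=903: mobile=NULL, home_phone=NULL (all NULL) → NULL
id=904: mobile=555-8594 → 555-8594
id=905: mobile=NULL, home_phone=NULL (all NULL) → NULL
id=906: mobile=555-9005 → 555-9005
id=907: mobile=NULL, home_phone=555-2018 → 555-2018
id=908: mobile=555-6128 → 555-6128

NULL, 555-1607, 555-5169, NULL, 555-8594, NULL, 555-9005, 555-2018, 555-6128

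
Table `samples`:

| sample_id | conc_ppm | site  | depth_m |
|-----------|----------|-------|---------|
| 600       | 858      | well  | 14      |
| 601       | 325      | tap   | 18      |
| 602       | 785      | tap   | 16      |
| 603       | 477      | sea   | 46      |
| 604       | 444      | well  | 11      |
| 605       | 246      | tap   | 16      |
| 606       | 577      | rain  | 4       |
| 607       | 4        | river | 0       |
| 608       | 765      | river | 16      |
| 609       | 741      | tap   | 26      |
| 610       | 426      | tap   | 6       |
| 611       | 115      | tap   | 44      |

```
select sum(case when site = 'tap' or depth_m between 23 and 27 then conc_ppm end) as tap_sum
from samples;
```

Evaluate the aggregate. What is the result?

2638

sample_id=600: ✗
sample_id=601: ✓ → 325
sample_id=602: ✓ → 785
sample_id=603: ✗
sample_id=604: ✗
sample_id=605: ✓ → 246
sample_id=606: ✗
sample_id=607: ✗
sample_id=608: ✗
sample_id=609: ✓ → 741
sample_id=610: ✓ → 426
sample_id=611: ✓ → 115
tap_sum = 325 + 785 + 246 + 741 + 426 + 115 = 2638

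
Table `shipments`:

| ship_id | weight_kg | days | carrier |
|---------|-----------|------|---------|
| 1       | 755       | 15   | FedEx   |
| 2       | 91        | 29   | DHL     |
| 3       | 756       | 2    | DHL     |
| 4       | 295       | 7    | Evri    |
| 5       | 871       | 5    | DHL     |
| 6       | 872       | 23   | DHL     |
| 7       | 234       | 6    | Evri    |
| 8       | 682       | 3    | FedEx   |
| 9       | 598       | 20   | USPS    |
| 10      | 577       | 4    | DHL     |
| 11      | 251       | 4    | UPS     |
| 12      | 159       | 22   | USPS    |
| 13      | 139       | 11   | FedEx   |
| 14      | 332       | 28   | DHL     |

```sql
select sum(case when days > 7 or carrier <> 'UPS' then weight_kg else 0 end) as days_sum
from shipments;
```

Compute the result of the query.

6361

ship_id=1: ✓ → 755
ship_id=2: ✓ → 91
ship_id=3: ✓ → 756
ship_id=4: ✓ → 295
ship_id=5: ✓ → 871
ship_id=6: ✓ → 872
ship_id=7: ✓ → 234
ship_id=8: ✓ → 682
ship_id=9: ✓ → 598
ship_id=10: ✓ → 577
ship_id=11: ✗
ship_id=12: ✓ → 159
ship_id=13: ✓ → 139
ship_id=14: ✓ → 332
days_sum = 755 + 91 + 756 + 295 + 871 + 872 + 234 + 682 + 598 + 577 + 159 + 139 + 332 = 6361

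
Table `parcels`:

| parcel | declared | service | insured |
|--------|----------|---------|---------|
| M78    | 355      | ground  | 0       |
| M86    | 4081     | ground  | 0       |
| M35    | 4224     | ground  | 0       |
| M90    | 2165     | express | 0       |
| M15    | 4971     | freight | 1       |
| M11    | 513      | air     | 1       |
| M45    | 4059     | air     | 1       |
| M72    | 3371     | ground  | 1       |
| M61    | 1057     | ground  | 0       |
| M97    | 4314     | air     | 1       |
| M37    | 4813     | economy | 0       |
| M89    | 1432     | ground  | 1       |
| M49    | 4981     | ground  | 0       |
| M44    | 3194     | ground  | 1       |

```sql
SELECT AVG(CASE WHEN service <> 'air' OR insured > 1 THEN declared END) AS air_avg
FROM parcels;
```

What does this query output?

parcel=M78: ✓ → 355
parcel=M86: ✓ → 4081
parcel=M35: ✓ → 4224
parcel=M90: ✓ → 2165
parcel=M15: ✓ → 4971
parcel=M11: ✗
parcel=M45: ✗
parcel=M72: ✓ → 3371
parcel=M61: ✓ → 1057
parcel=M97: ✗
parcel=M37: ✓ → 4813
parcel=M89: ✓ → 1432
parcel=M49: ✓ → 4981
parcel=M44: ✓ → 3194
air_avg = (355 + 4081 + 4224 + 2165 + 4971 + 3371 + 1057 + 4813 + 1432 + 4981 + 3194) / 11 = 3149.4545454545

3149.4545454545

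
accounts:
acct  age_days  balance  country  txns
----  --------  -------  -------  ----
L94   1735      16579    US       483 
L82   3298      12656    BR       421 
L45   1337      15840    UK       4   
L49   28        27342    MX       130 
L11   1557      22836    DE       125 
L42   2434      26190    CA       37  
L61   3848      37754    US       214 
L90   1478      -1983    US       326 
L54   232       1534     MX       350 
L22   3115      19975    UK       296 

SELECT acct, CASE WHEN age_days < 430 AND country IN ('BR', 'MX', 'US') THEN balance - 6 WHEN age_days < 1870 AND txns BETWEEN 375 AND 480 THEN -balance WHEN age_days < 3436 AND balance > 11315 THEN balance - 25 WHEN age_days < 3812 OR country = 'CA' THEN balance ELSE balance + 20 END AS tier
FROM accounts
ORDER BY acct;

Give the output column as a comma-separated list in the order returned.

acct=L11: age_days < 3436 AND balance > 11315 → 22811
acct=L22: age_days < 3436 AND balance > 11315 → 19950
acct=L42: age_days < 3436 AND balance > 11315 → 26165
acct=L45: age_days < 3436 AND balance > 11315 → 15815
acct=L49: age_days < 430 AND country IN ('BR', 'MX', 'US') → 27336
acct=L54: age_days < 430 AND country IN ('BR', 'MX', 'US') → 1528
acct=L61: ELSE → 37774
acct=L82: age_days < 3436 AND balance > 11315 → 12631
acct=L90: age_days < 3812 OR country = 'CA' → -1983
acct=L94: age_days < 3436 AND balance > 11315 → 16554

22811, 19950, 26165, 15815, 27336, 1528, 37774, 12631, -1983, 16554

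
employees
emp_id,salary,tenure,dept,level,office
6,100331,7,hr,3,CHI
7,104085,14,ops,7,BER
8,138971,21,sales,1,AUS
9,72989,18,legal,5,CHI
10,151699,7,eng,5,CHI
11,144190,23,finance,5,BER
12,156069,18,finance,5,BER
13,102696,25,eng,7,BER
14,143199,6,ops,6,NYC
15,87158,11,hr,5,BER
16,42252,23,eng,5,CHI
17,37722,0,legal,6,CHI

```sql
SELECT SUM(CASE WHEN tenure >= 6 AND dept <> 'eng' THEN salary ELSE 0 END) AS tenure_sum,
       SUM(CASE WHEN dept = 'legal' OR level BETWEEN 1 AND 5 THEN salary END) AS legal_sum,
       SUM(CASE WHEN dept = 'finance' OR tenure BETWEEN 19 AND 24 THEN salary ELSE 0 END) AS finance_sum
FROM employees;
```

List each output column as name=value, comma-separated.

[tenure_sum: tenure >= 6 AND dept <> 'eng']
emp_id=6: ✓ → 100331
emp_id=7: ✓ → 104085
emp_id=8: ✓ → 138971
emp_id=9: ✓ → 72989
emp_id=10: ✗
emp_id=11: ✓ → 144190
emp_id=12: ✓ → 156069
emp_id=13: ✗
emp_id=14: ✓ → 143199
emp_id=15: ✓ → 87158
emp_id=16: ✗
emp_id=17: ✗
tenure_sum = 100331 + 104085 + 138971 + 72989 + 144190 + 156069 + 143199 + 87158 = 946992
—
[legal_sum: dept = 'legal' OR level BETWEEN 1 AND 5]
emp_id=6: ✓ → 100331
emp_id=7: ✗
emp_id=8: ✓ → 138971
emp_id=9: ✓ → 72989
emp_id=10: ✓ → 151699
emp_id=11: ✓ → 144190
emp_id=12: ✓ → 156069
emp_id=13: ✗
emp_id=14: ✗
emp_id=15: ✓ → 87158
emp_id=16: ✓ → 42252
emp_id=17: ✓ → 37722
legal_sum = 100331 + 138971 + 72989 + 151699 + 144190 + 156069 + 87158 + 42252 + 37722 = 931381
—
[finance_sum: dept = 'finance' OR tenure BETWEEN 19 AND 24]
emp_id=6: ✗
emp_id=7: ✗
emp_id=8: ✓ → 138971
emp_id=9: ✗
emp_id=10: ✗
emp_id=11: ✓ → 144190
emp_id=12: ✓ → 156069
emp_id=13: ✗
emp_id=14: ✗
emp_id=15: ✗
emp_id=16: ✓ → 42252
emp_id=17: ✗
finance_sum = 138971 + 144190 + 156069 + 42252 = 481482

tenure_sum=946992, legal_sum=931381, finance_sum=481482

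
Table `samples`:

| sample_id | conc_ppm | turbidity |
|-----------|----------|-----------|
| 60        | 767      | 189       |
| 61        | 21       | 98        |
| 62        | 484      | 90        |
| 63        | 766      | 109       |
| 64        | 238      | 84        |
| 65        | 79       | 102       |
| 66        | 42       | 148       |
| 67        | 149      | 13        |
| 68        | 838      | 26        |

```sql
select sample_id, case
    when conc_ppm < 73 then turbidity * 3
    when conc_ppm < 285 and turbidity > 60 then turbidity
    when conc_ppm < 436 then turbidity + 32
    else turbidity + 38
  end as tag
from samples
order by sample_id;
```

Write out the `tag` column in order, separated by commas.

227, 294, 128, 147, 84, 102, 444, 45, 64

sample_id=60: ELSE → 227
sample_id=61: conc_ppm < 73 → 294
sample_id=62: ELSE → 128
sample_id=63: ELSE → 147
sample_id=64: conc_ppm < 285 and turbidity > 60 → 84
sample_id=65: conc_ppm < 285 and turbidity > 60 → 102
sample_id=66: conc_ppm < 73 → 444
sample_id=67: conc_ppm < 436 → 45
sample_id=68: ELSE → 64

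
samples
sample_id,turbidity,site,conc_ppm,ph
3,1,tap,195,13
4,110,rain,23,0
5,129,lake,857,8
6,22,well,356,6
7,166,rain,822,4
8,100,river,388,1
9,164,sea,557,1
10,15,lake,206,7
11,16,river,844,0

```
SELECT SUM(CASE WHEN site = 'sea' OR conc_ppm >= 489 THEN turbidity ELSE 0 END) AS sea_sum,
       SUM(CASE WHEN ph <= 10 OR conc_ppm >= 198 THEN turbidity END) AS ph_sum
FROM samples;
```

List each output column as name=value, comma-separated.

sea_sum=475, ph_sum=722

[sea_sum: site = 'sea' OR conc_ppm >= 489]
sample_id=3: ✗
sample_id=4: ✗
sample_id=5: ✓ → 129
sample_id=6: ✗
sample_id=7: ✓ → 166
sample_id=8: ✗
sample_id=9: ✓ → 164
sample_id=10: ✗
sample_id=11: ✓ → 16
sea_sum = 129 + 166 + 164 + 16 = 475
—
[ph_sum: ph <= 10 OR conc_ppm >= 198]
sample_id=3: ✗
sample_id=4: ✓ → 110
sample_id=5: ✓ → 129
sample_id=6: ✓ → 22
sample_id=7: ✓ → 166
sample_id=8: ✓ → 100
sample_id=9: ✓ → 164
sample_id=10: ✓ → 15
sample_id=11: ✓ → 16
ph_sum = 110 + 129 + 22 + 166 + 100 + 164 + 15 + 16 = 722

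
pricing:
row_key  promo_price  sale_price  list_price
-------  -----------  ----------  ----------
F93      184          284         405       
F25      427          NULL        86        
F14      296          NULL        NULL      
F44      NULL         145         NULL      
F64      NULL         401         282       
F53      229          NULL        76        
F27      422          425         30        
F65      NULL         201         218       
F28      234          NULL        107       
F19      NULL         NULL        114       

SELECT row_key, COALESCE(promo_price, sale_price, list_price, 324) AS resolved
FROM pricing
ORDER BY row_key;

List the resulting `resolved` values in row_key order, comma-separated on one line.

296, 114, 427, 422, 234, 145, 229, 401, 201, 184

row_key=F14: promo_price=296 → 296
row_key=F19: promo_price=NULL, sale_price=NULL, list_price=114 → 114
row_key=F25: promo_price=427 → 427
row_key=F27: promo_price=422 → 422
row_key=F28: promo_price=234 → 234
row_key=F44: promo_price=NULL, sale_price=145 → 145
row_key=F53: promo_price=229 → 229
row_key=F64: promo_price=NULL, sale_price=401 → 401
row_key=F65: promo_price=NULL, sale_price=201 → 201
row_key=F93: promo_price=184 → 184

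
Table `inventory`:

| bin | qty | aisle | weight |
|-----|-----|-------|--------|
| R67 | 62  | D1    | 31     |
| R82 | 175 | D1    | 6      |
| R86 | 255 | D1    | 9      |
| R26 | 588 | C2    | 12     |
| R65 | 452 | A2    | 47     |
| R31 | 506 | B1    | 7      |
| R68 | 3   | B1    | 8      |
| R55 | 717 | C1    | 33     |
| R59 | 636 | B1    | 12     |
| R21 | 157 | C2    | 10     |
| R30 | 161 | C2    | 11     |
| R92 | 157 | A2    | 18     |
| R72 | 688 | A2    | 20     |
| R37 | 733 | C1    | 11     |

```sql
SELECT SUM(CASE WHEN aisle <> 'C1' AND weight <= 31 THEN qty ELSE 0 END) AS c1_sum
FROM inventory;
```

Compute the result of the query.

bin=R67: ✓ → 62
bin=R82: ✓ → 175
bin=R86: ✓ → 255
bin=R26: ✓ → 588
bin=R65: ✗
bin=R31: ✓ → 506
bin=R68: ✓ → 3
bin=R55: ✗
bin=R59: ✓ → 636
bin=R21: ✓ → 157
bin=R30: ✓ → 161
bin=R92: ✓ → 157
bin=R72: ✓ → 688
bin=R37: ✗
c1_sum = 62 + 175 + 255 + 588 + 506 + 3 + 636 + 157 + 161 + 157 + 688 = 3388

3388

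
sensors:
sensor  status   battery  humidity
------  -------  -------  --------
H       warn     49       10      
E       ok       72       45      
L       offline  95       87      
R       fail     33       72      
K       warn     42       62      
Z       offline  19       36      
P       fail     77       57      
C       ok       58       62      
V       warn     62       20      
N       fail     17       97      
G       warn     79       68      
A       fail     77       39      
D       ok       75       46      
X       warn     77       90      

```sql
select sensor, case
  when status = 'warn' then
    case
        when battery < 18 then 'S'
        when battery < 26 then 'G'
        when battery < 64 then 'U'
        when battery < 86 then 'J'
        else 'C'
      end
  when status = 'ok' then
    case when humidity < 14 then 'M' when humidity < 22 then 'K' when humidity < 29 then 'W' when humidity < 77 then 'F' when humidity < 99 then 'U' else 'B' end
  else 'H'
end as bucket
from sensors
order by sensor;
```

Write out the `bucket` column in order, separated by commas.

sensor=A: status='fail' → outer ELSE → H
sensor=C: status='ok' → inner[humidity < 77] → F
sensor=D: status='ok' → inner[humidity < 77] → F
sensor=E: status='ok' → inner[humidity < 77] → F
sensor=G: status='warn' → inner[battery < 86] → J
sensor=H: status='warn' → inner[battery < 64] → U
sensor=K: status='warn' → inner[battery < 64] → U
sensor=L: status='offline' → outer ELSE → H
sensor=N: status='fail' → outer ELSE → H
sensor=P: status='fail' → outer ELSE → H
sensor=R: status='fail' → outer ELSE → H
sensor=V: status='warn' → inner[battery < 64] → U
sensor=X: status='warn' → inner[battery < 86] → J
sensor=Z: status='offline' → outer ELSE → H

H, F, F, F, J, U, U, H, H, H, H, U, J, H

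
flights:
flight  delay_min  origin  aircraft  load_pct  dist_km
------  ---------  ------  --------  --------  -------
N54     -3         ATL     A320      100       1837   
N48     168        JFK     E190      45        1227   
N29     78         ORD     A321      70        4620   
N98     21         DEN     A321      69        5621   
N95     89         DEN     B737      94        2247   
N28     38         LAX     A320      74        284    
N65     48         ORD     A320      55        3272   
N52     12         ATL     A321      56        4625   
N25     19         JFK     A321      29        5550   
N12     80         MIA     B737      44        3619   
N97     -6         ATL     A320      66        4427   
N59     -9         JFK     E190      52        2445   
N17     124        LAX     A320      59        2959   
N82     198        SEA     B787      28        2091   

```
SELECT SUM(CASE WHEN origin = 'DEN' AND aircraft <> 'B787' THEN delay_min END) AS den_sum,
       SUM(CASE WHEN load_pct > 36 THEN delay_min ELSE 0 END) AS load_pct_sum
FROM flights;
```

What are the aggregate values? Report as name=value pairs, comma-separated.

[den_sum: origin = 'DEN' AND aircraft <> 'B787']
flight=N54: ✗
flight=N48: ✗
flight=N29: ✗
flight=N98: ✓ → 21
flight=N95: ✓ → 89
flight=N28: ✗
flight=N65: ✗
flight=N52: ✗
flight=N25: ✗
flight=N12: ✗
flight=N97: ✗
flight=N59: ✗
flight=N17: ✗
flight=N82: ✗
den_sum = 21 + 89 = 110
—
[load_pct_sum: load_pct > 36]
flight=N54: ✓ → -3
flight=N48: ✓ → 168
flight=N29: ✓ → 78
flight=N98: ✓ → 21
flight=N95: ✓ → 89
flight=N28: ✓ → 38
flight=N65: ✓ → 48
flight=N52: ✓ → 12
flight=N25: ✗
flight=N12: ✓ → 80
flight=N97: ✓ → -6
flight=N59: ✓ → -9
flight=N17: ✓ → 124
flight=N82: ✗
load_pct_sum = -3 + 168 + 78 + 21 + 89 + 38 + 48 + 12 + 80 + -6 + -9 + 124 = 640

den_sum=110, load_pct_sum=640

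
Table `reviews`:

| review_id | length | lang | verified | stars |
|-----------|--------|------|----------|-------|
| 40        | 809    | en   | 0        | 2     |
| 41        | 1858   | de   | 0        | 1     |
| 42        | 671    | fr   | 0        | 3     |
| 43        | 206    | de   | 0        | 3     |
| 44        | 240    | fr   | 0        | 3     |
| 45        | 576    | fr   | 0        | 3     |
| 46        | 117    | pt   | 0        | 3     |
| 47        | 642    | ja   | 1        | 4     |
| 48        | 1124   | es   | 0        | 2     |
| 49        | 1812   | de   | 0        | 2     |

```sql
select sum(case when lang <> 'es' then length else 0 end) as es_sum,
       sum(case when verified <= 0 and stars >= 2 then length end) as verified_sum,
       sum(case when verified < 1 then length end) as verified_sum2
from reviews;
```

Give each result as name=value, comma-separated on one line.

es_sum=6931, verified_sum=5555, verified_sum2=7413

[es_sum: lang <> 'es']
review_id=40: ✓ → 809
review_id=41: ✓ → 1858
review_id=42: ✓ → 671
review_id=43: ✓ → 206
review_id=44: ✓ → 240
review_id=45: ✓ → 576
review_id=46: ✓ → 117
review_id=47: ✓ → 642
review_id=48: ✗
review_id=49: ✓ → 1812
es_sum = 809 + 1858 + 671 + 206 + 240 + 576 + 117 + 642 + 1812 = 6931
—
[verified_sum: verified <= 0 and stars >= 2]
review_id=40: ✓ → 809
review_id=41: ✗
review_id=42: ✓ → 671
review_id=43: ✓ → 206
review_id=44: ✓ → 240
review_id=45: ✓ → 576
review_id=46: ✓ → 117
review_id=47: ✗
review_id=48: ✓ → 1124
review_id=49: ✓ → 1812
verified_sum = 809 + 671 + 206 + 240 + 576 + 117 + 1124 + 1812 = 5555
—
[verified_sum2: verified < 1]
review_id=40: ✓ → 809
review_id=41: ✓ → 1858
review_id=42: ✓ → 671
review_id=43: ✓ → 206
review_id=44: ✓ → 240
review_id=45: ✓ → 576
review_id=46: ✓ → 117
review_id=47: ✗
review_id=48: ✓ → 1124
review_id=49: ✓ → 1812
verified_sum2 = 809 + 1858 + 671 + 206 + 240 + 576 + 117 + 1124 + 1812 = 7413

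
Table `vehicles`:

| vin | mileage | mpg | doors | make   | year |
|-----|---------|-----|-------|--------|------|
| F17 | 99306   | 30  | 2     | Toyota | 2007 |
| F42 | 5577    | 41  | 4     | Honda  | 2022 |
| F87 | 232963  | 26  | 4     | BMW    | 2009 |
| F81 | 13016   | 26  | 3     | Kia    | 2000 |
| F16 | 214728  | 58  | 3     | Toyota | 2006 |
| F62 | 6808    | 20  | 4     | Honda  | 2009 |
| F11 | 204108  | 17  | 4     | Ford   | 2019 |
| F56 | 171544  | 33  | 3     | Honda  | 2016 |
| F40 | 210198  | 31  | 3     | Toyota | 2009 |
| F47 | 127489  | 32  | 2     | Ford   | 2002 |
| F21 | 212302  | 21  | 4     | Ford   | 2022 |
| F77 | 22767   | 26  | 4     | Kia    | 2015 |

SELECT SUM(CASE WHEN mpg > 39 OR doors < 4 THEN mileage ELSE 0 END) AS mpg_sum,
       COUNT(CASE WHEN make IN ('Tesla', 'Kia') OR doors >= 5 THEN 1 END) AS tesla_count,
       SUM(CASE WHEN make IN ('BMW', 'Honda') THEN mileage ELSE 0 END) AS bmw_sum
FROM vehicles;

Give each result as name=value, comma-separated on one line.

[mpg_sum: mpg > 39 OR doors < 4]
vin=F17: ✓ → 99306
vin=F42: ✓ → 5577
vin=F87: ✗
vin=F81: ✓ → 13016
vin=F16: ✓ → 214728
vin=F62: ✗
vin=F11: ✗
vin=F56: ✓ → 171544
vin=F40: ✓ → 210198
vin=F47: ✓ → 127489
vin=F21: ✗
vin=F77: ✗
mpg_sum = 99306 + 5577 + 13016 + 214728 + 171544 + 210198 + 127489 = 841858
—
[tesla_count: make IN ('Tesla', 'Kia') OR doors >= 5]
vin=F17: ✗
vin=F42: ✗
vin=F87: ✗
vin=F81: ✓ → 1
vin=F16: ✗
vin=F62: ✗
vin=F11: ✗
vin=F56: ✗
vin=F40: ✗
vin=F47: ✗
vin=F21: ✗
vin=F77: ✓ → 1
tesla_count = COUNT(1, 1) = 2
—
[bmw_sum: make IN ('BMW', 'Honda')]
vin=F17: ✗
vin=F42: ✓ → 5577
vin=F87: ✓ → 232963
vin=F81: ✗
vin=F16: ✗
vin=F62: ✓ → 6808
vin=F11: ✗
vin=F56: ✓ → 171544
vin=F40: ✗
vin=F47: ✗
vin=F21: ✗
vin=F77: ✗
bmw_sum = 5577 + 232963 + 6808 + 171544 = 416892

mpg_sum=841858, tesla_count=2, bmw_sum=416892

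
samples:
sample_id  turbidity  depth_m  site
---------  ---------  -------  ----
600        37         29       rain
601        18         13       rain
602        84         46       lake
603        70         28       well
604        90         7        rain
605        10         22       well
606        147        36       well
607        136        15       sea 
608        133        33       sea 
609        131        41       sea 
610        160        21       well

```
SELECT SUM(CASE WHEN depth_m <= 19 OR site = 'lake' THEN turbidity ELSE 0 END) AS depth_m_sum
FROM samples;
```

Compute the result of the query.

328

sample_id=600: ✗
sample_id=601: ✓ → 18
sample_id=602: ✓ → 84
sample_id=603: ✗
sample_id=604: ✓ → 90
sample_id=605: ✗
sample_id=606: ✗
sample_id=607: ✓ → 136
sample_id=608: ✗
sample_id=609: ✗
sample_id=610: ✗
depth_m_sum = 18 + 84 + 90 + 136 = 328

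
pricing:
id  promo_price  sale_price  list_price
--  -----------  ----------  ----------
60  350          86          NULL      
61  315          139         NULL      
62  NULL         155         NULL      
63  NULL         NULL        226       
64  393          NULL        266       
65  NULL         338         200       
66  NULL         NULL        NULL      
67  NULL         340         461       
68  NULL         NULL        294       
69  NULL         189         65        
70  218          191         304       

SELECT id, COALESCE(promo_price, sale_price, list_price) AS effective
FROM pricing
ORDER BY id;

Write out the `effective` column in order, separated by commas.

350, 315, 155, 226, 393, 338, NULL, 340, 294, 189, 218

id=60: promo_price=350 → 350
id=61: promo_price=315 → 315
id=62: promo_price=NULL, sale_price=155 → 155
id=63: promo_price=NULL, sale_price=NULL, list_price=226 → 226
id=64: promo_price=393 → 393
id=65: promo_price=NULL, sale_price=338 → 338
id=66: promo_price=NULL, sale_price=NULL, list_price=NULL (all NULL) → NULL
id=67: promo_price=NULL, sale_price=340 → 340
id=68: promo_price=NULL, sale_price=NULL, list_price=294 → 294
id=69: promo_price=NULL, sale_price=189 → 189
id=70: promo_price=218 → 218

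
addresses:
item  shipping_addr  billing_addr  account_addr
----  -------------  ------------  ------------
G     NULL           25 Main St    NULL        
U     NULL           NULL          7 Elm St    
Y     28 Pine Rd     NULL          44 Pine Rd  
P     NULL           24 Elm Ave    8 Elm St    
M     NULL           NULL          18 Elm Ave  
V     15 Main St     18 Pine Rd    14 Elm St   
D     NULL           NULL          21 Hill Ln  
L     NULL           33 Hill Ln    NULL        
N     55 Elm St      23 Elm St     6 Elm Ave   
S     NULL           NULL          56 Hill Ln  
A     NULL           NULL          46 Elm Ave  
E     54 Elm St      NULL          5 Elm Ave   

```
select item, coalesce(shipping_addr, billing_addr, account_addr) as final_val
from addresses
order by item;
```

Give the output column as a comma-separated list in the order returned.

item=A: shipping_addr=NULL, billing_addr=NULL, account_addr=46 Elm Ave → 46 Elm Ave
item=D: shipping_addr=NULL, billing_addr=NULL, account_addr=21 Hill Ln → 21 Hill Ln
item=E: shipping_addr=54 Elm St → 54 Elm St
item=G: shipping_addr=NULL, billing_addr=25 Main St → 25 Main St
item=L: shipping_addr=NULL, billing_addr=33 Hill Ln → 33 Hill Ln
item=M: shipping_addr=NULL, billing_addr=NULL, account_addr=18 Elm Ave → 18 Elm Ave
item=N: shipping_addr=55 Elm St → 55 Elm St
item=P: shipping_addr=NULL, billing_addr=24 Elm Ave → 24 Elm Ave
item=S: shipping_addr=NULL, billing_addr=NULL, account_addr=56 Hill Ln → 56 Hill Ln
item=U: shipping_addr=NULL, billing_addr=NULL, account_addr=7 Elm St → 7 Elm St
item=V: shipping_addr=15 Main St → 15 Main St
item=Y: shipping_addr=28 Pine Rd → 28 Pine Rd

46 Elm Ave, 21 Hill Ln, 54 Elm St, 25 Main St, 33 Hill Ln, 18 Elm Ave, 55 Elm St, 24 Elm Ave, 56 Hill Ln, 7 Elm St, 15 Main St, 28 Pine Rd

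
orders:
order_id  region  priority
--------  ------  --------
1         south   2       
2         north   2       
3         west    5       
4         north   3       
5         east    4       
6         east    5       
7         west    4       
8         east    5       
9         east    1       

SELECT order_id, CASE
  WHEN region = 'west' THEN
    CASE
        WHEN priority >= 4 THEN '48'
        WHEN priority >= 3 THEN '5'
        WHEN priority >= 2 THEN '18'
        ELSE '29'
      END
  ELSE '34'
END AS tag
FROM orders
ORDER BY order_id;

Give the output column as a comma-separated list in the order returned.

34, 34, 48, 34, 34, 34, 48, 34, 34

order_id=1: region='south' → outer ELSE → 34
order_id=2: region='north' → outer ELSE → 34
order_id=3: region='west' → inner[priority >= 4] → 48
order_id=4: region='north' → outer ELSE → 34
order_id=5: region='east' → outer ELSE → 34
order_id=6: region='east' → outer ELSE → 34
order_id=7: region='west' → inner[priority >= 4] → 48
order_id=8: region='east' → outer ELSE → 34
order_id=9: region='east' → outer ELSE → 34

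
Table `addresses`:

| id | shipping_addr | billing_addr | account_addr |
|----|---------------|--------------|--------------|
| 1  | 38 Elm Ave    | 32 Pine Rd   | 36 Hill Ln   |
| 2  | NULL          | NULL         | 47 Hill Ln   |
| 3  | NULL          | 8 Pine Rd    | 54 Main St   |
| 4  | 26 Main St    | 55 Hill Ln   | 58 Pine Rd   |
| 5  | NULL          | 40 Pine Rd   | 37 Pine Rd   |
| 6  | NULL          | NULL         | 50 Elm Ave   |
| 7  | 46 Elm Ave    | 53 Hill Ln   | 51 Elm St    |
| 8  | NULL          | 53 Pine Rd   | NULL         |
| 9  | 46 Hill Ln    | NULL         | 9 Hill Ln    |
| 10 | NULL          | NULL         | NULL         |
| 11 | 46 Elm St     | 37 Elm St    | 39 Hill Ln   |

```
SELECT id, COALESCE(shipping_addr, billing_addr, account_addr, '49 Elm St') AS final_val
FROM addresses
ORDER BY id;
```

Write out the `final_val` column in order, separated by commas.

id=1: shipping_addr=38 Elm Ave → 38 Elm Ave
id=2: shipping_addr=NULL, billing_addr=NULL, account_addr=47 Hill Ln → 47 Hill Ln
id=3: shipping_addr=NULL, billing_addr=8 Pine Rd → 8 Pine Rd
id=4: shipping_addr=26 Main St → 26 Main St
id=5: shipping_addr=NULL, billing_addr=40 Pine Rd → 40 Pine Rd
id=6: shipping_addr=NULL, billing_addr=NULL, account_addr=50 Elm Ave → 50 Elm Ave
id=7: shipping_addr=46 Elm Ave → 46 Elm Ave
id=8: shipping_addr=NULL, billing_addr=53 Pine Rd → 53 Pine Rd
id=9: shipping_addr=46 Hill Ln → 46 Hill Ln
id=10: shipping_addr=NULL, billing_addr=NULL, account_addr=NULL, → literal 49 Elm St → 49 Elm St
id=11: shipping_addr=46 Elm St → 46 Elm St

38 Elm Ave, 47 Hill Ln, 8 Pine Rd, 26 Main St, 40 Pine Rd, 50 Elm Ave, 46 Elm Ave, 53 Pine Rd, 46 Hill Ln, 49 Elm St, 46 Elm St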